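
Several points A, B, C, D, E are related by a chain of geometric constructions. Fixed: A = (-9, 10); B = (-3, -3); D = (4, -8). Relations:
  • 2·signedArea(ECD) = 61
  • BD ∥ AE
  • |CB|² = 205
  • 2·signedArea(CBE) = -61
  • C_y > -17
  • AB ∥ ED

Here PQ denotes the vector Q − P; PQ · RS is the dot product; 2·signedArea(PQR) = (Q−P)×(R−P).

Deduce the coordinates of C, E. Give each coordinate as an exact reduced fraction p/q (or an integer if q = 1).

C = (3, -16)
E = (-2, 5)

1. E_x = -2  [AB ∥ ED ∩ BD ∥ AE]
2. E_y = 5  [AB ∥ ED ∩ BD ∥ AE]
   → E = (-2, 5)
3. C_x = 3  [2·signedArea(CBE) = -61 ∩ 2·signedArea(ECD) = 61]
4. C_y = -16  [2·signedArea(CBE) = -61 ∩ 2·signedArea(ECD) = 61]
   → C = (3, -16)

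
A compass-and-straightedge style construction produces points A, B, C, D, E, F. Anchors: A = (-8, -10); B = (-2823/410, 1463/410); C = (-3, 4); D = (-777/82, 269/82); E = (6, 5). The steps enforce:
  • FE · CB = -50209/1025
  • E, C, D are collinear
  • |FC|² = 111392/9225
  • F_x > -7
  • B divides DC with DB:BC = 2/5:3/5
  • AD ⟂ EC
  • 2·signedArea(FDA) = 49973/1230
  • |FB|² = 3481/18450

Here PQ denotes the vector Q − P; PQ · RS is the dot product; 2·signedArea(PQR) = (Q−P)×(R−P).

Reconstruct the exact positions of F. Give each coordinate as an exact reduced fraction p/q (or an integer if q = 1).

1. F_x = -1323/205  [line 1593/410·x + 177/410·y + 48203/2050 = 0 ∩ |FC|² = 111392/9225]
2. F_y = 2224/615  [line 1593/410·x + 177/410·y + 48203/2050 = 0 ∩ |FC|² = 111392/9225]
   → F = (-1323/205, 2224/615)

F = (-1323/205, 2224/615)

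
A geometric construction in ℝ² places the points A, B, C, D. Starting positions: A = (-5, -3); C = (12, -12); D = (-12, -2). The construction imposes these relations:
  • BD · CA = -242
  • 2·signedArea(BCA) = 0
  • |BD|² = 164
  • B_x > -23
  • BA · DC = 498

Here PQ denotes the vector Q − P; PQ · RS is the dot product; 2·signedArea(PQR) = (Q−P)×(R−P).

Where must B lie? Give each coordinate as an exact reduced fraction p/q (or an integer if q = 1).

B = (-22, 6)

1. B_x = -22  [2·signedArea(BCA) = 0 ∩ BA · DC = 498]
2. B_y = 6  [2·signedArea(BCA) = 0 ∩ BA · DC = 498]
   → B = (-22, 6)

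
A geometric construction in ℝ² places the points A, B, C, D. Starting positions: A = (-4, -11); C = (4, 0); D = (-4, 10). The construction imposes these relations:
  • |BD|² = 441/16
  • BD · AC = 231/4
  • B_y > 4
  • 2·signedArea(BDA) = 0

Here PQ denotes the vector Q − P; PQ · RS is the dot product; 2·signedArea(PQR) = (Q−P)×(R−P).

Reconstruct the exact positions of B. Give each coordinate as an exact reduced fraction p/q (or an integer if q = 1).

1. B_x = -4  [2·signedArea(BDA) = 0 ∩ BD · AC = 231/4]
2. B_y = 19/4  [2·signedArea(BDA) = 0 ∩ BD · AC = 231/4]
   → B = (-4, 19/4)

B = (-4, 19/4)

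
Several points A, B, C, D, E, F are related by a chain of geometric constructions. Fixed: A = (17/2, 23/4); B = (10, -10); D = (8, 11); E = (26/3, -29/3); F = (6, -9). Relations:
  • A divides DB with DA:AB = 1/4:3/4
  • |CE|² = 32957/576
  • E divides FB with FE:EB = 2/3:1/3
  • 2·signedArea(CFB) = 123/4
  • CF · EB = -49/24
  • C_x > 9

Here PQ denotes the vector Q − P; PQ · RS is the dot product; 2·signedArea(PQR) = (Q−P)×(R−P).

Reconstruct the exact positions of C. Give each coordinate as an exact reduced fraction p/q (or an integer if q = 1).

1. C_x = 37/4  [CF · EB = -49/24 ∩ 2·signedArea(CFB) = 123/4]
2. C_y = -17/8  [CF · EB = -49/24 ∩ 2·signedArea(CFB) = 123/4]
   → C = (37/4, -17/8)

C = (37/4, -17/8)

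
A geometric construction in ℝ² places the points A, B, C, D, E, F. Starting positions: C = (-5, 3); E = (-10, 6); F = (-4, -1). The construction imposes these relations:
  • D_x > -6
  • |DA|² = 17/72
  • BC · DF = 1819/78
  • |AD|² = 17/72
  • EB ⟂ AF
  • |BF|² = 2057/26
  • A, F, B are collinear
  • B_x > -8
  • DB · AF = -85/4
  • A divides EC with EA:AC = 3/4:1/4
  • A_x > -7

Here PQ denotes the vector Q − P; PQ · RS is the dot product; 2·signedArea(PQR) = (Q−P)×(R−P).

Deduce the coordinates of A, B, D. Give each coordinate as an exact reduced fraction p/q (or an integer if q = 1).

1. A_x = -25/4  [A divides EC with EA:AC = 3/4:1/4]
2. A_y = 15/4  [A divides EC with EA:AC = 3/4:1/4]
   → A = (-25/4, 15/4)
3. B_x = -203/26  [A, F, B are collinear ∩ EB ⟂ AF]
4. B_y = 183/26  [A, F, B are collinear ∩ EB ⟂ AF]
   → B = (-203/26, 183/26)
5. D_x = -35/6  [DB · AF = -85/4 ∩ BC · DF = 1819/78]
6. D_y = 7/2  [DB · AF = -85/4 ∩ BC · DF = 1819/78]
   → D = (-35/6, 7/2)

A = (-25/4, 15/4)
B = (-203/26, 183/26)
D = (-35/6, 7/2)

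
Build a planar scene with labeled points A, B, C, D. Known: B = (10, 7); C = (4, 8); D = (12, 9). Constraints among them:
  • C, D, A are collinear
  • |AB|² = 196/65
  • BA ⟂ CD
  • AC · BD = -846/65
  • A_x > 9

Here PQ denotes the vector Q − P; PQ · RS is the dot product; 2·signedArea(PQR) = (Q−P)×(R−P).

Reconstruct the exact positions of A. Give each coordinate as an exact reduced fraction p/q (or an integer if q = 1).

1. A_x = 636/65  [C, D, A are collinear ∩ BA ⟂ CD]
2. A_y = 567/65  [C, D, A are collinear ∩ BA ⟂ CD]
   → A = (636/65, 567/65)

A = (636/65, 567/65)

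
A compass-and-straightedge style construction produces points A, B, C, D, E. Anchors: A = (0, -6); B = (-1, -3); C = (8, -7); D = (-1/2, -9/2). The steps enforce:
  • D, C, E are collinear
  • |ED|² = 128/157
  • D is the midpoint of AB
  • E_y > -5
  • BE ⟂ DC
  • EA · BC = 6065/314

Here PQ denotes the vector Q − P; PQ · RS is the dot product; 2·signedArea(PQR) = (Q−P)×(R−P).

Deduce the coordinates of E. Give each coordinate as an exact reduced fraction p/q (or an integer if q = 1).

E = (-429/314, -1333/314)

1. E_x = -429/314  [D, C, E are collinear ∩ BE ⟂ DC]
2. E_y = -1333/314  [D, C, E are collinear ∩ BE ⟂ DC]
   → E = (-429/314, -1333/314)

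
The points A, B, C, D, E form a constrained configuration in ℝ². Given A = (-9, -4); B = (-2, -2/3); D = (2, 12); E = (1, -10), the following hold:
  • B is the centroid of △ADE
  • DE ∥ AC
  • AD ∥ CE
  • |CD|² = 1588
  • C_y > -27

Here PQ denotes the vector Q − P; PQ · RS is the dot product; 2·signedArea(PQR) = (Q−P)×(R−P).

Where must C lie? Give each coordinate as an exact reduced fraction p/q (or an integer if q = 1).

1. C_x = -10  [AD ∥ CE ∩ DE ∥ AC]
2. C_y = -26  [AD ∥ CE ∩ DE ∥ AC]
   → C = (-10, -26)

C = (-10, -26)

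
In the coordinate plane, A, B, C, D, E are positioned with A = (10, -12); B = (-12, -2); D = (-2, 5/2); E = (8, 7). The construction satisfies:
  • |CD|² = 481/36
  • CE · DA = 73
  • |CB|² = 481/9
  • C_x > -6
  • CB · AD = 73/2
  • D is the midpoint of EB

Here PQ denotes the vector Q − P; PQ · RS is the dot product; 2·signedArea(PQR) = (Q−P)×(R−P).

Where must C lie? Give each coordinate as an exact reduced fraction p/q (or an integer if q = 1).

C = (-16/3, 1)

1. C_x = -16/3  [line 12·x + -29/2·y + 157/2 = 0 ∩ |CB|² = 481/9]
2. C_y = 1  [line 12·x + -29/2·y + 157/2 = 0 ∩ |CB|² = 481/9]
   → C = (-16/3, 1)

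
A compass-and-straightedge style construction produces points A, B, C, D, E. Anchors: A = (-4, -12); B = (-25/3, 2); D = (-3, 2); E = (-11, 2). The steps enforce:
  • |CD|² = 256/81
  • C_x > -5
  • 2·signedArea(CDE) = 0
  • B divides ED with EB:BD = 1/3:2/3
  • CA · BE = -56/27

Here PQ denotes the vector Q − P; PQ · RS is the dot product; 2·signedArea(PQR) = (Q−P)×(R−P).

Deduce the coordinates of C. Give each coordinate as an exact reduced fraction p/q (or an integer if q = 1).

C = (-43/9, 2)

1. C_x = -43/9  [2·signedArea(CDE) = 0 ∩ CA · BE = -56/27]
2. C_y = 2  [2·signedArea(CDE) = 0 ∩ CA · BE = -56/27]
   → C = (-43/9, 2)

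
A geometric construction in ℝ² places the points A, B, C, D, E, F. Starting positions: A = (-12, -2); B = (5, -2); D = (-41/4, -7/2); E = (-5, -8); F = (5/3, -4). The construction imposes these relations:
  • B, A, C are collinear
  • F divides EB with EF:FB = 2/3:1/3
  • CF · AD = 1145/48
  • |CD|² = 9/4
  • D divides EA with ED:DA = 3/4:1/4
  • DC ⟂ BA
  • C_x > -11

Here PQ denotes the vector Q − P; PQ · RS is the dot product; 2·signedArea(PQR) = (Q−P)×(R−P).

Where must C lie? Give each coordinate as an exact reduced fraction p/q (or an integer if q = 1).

C = (-41/4, -2)

1. C_x = -41/4  [B, A, C are collinear ∩ DC ⟂ BA]
2. C_y = -2  [B, A, C are collinear ∩ DC ⟂ BA]
   → C = (-41/4, -2)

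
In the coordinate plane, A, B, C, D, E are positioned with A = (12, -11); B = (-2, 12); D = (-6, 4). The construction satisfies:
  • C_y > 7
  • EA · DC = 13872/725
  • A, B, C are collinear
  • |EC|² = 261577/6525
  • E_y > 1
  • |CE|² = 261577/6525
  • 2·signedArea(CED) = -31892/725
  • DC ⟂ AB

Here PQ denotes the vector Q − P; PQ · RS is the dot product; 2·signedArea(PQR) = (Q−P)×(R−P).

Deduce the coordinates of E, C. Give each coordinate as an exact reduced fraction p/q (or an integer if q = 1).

1. C_x = 342/725  [A, B, C are collinear ∩ DC ⟂ AB]
2. C_y = 5756/725  [A, B, C are collinear ∩ DC ⟂ AB]
   → C = (342/725, 5756/725)
3. E_x = 4/3  [EA · DC = 13872/725 ∩ 2·signedArea(CED) = -31892/725]
4. E_y = 5/3  [EA · DC = 13872/725 ∩ 2·signedArea(CED) = -31892/725]
   → E = (4/3, 5/3)

C = (342/725, 5756/725)
E = (4/3, 5/3)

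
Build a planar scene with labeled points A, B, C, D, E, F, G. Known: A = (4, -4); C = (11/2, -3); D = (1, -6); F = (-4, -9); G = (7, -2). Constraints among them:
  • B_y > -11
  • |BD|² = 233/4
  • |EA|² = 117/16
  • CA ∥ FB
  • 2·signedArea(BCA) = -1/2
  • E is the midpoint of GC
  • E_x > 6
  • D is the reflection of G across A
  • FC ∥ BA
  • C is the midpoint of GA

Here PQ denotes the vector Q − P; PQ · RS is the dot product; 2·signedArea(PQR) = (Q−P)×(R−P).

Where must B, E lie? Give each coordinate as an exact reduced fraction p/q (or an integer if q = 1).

1. B_x = -11/2  [FC ∥ BA ∩ CA ∥ FB]
2. B_y = -10  [FC ∥ BA ∩ CA ∥ FB]
   → B = (-11/2, -10)
3. E_x = 25/4  [E is the midpoint of GC]
4. E_y = -5/2  [E is the midpoint of GC]
   → E = (25/4, -5/2)

B = (-11/2, -10)
E = (25/4, -5/2)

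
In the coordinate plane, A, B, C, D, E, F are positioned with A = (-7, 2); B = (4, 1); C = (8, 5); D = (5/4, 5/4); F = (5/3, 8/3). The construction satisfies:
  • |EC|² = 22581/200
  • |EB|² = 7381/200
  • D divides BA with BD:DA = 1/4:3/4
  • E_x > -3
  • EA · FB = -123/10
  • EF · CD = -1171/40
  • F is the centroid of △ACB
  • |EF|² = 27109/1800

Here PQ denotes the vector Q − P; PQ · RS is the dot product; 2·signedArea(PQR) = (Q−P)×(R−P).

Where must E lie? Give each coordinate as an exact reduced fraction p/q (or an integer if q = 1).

E = (-41/20, 31/20)

1. E_x = -41/20  [EF · CD = -1171/40 ∩ EA · FB = -123/10]
2. E_y = 31/20  [EF · CD = -1171/40 ∩ EA · FB = -123/10]
   → E = (-41/20, 31/20)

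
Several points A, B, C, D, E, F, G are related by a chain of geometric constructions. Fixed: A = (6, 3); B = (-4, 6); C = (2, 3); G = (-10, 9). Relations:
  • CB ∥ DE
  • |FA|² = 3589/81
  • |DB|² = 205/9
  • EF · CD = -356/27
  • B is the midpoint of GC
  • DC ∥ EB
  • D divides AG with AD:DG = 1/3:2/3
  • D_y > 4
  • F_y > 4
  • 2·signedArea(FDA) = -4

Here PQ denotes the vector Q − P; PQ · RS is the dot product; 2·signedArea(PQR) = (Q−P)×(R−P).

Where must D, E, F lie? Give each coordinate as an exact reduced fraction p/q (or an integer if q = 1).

1. D_x = 2/3  [D divides AG with AD:DG = 1/3:2/3]
2. D_y = 5  [D divides AG with AD:DG = 1/3:2/3]
   → D = (2/3, 5)
3. E_x = -16/3  [DC ∥ EB ∩ CB ∥ DE]
4. E_y = 8  [DC ∥ EB ∩ CB ∥ DE]
   → E = (-16/3, 8)
5. F_x = -4/9  [2·signedArea(FDA) = -4 ∩ EF · CD = -356/27]
6. F_y = 14/3  [2·signedArea(FDA) = -4 ∩ EF · CD = -356/27]
   → F = (-4/9, 14/3)

D = (2/3, 5)
E = (-16/3, 8)
F = (-4/9, 14/3)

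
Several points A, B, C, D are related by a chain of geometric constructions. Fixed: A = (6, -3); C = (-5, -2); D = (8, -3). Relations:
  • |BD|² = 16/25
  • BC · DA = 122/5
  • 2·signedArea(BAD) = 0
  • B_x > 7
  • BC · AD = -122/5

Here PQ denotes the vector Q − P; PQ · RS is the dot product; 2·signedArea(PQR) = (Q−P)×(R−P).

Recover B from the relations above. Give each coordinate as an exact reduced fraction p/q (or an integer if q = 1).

B = (36/5, -3)

1. B_x = 36/5  [2·signedArea(BAD) = 0 ∩ BC · AD = -122/5]
2. B_y = -3  [2·signedArea(BAD) = 0 ∩ BC · AD = -122/5]
   → B = (36/5, -3)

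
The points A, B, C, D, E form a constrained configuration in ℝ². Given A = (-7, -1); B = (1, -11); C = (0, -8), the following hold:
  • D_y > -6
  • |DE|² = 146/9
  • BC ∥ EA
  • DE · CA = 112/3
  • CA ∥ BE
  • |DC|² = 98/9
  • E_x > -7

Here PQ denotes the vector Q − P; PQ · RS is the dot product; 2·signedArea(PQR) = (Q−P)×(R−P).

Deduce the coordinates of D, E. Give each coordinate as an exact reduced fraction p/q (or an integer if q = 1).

D = (-7/3, -17/3)
E = (-6, -4)

1. E_x = -6  [BC ∥ EA ∩ CA ∥ BE]
2. E_y = -4  [BC ∥ EA ∩ CA ∥ BE]
   → E = (-6, -4)
3. D_x = -7/3  [line 7·x + -7·y + -70/3 = 0 ∩ |DC|² = 98/9]
4. D_y = -17/3  [line 7·x + -7·y + -70/3 = 0 ∩ |DC|² = 98/9]
   → D = (-7/3, -17/3)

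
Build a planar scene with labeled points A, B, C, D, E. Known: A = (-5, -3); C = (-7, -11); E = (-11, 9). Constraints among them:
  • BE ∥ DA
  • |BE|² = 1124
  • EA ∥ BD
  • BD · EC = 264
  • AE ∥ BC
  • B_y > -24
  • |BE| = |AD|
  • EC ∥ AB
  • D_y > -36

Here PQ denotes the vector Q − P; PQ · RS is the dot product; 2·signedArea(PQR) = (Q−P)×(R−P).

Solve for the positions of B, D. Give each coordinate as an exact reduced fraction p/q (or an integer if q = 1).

1. B_x = -1  [AE ∥ BC ∩ EC ∥ AB]
2. B_y = -23  [AE ∥ BC ∩ EC ∥ AB]
   → B = (-1, -23)
3. D_x = 5  [BE ∥ DA ∩ EA ∥ BD]
4. D_y = -35  [BE ∥ DA ∩ EA ∥ BD]
   → D = (5, -35)

B = (-1, -23)
D = (5, -35)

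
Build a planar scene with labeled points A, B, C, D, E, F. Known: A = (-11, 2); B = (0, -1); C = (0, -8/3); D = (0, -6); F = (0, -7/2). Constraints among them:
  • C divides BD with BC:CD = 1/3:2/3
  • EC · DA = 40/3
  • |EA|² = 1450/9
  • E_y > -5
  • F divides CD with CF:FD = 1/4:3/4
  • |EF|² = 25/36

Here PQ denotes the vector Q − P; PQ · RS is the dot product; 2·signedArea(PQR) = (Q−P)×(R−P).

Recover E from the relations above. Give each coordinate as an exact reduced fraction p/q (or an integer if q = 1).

1. E_x = 0  [line 11·x + -8·y + -104/3 = 0 ∩ |EA|² = 1450/9]
2. E_y = -13/3  [line 11·x + -8·y + -104/3 = 0 ∩ |EA|² = 1450/9]
   → E = (0, -13/3)

E = (0, -13/3)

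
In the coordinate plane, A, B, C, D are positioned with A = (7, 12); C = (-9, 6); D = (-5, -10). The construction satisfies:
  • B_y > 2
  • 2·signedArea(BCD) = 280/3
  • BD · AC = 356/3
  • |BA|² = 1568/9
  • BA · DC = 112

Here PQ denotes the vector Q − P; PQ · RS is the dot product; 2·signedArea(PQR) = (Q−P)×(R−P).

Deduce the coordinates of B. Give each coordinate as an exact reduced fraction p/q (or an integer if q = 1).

1. B_x = -7/3  [BA · DC = 112 ∩ BD · AC = 356/3]
2. B_y = 8/3  [BA · DC = 112 ∩ BD · AC = 356/3]
   → B = (-7/3, 8/3)

B = (-7/3, 8/3)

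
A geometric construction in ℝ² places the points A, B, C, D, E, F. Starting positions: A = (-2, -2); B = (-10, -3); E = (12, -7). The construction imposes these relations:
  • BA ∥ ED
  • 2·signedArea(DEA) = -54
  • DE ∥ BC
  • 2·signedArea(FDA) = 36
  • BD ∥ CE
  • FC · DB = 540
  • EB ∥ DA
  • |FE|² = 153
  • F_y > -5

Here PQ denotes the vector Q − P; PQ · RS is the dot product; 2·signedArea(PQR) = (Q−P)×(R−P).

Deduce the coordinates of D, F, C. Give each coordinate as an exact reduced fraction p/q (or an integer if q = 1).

C = (-18, -4)
D = (20, -6)
F = (0, -4)

1. D_x = 20  [EB ∥ DA ∩ BA ∥ ED]
2. D_y = -6  [EB ∥ DA ∩ BA ∥ ED]
   → D = (20, -6)
3. F_x = 0  [line -4·x + -22·y + -88 = 0 ∩ |FE|² = 153]
4. F_y = -4  [line -4·x + -22·y + -88 = 0 ∩ |FE|² = 153]
   → F = (0, -4)
5. C_x = -18  [FC · DB = 540 ∩ BD ∥ CE]
6. C_y = -4  [FC · DB = 540 ∩ BD ∥ CE]
   → C = (-18, -4)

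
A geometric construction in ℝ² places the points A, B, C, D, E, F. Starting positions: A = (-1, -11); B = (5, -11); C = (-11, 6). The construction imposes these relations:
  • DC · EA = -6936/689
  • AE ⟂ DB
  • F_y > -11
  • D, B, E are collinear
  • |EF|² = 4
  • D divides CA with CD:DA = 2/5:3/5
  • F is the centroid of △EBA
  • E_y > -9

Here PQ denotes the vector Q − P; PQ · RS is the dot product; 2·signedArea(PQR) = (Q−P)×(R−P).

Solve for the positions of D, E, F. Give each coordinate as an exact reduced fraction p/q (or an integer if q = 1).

D = (-7, -4/5)
E = (1045/689, -5539/689)
F = (1267/689, -6899/689)

1. D_x = -7  [D divides CA with CD:DA = 2/5:3/5]
2. D_y = -4/5  [D divides CA with CD:DA = 2/5:3/5]
   → D = (-7, -4/5)
3. E_x = 1045/689  [D, B, E are collinear ∩ AE ⟂ DB]
4. E_y = -5539/689  [D, B, E are collinear ∩ AE ⟂ DB]
   → E = (1045/689, -5539/689)
5. F_x = 1267/689  [F is the centroid of △EBA]
6. F_y = -6899/689  [F is the centroid of △EBA]
   → F = (1267/689, -6899/689)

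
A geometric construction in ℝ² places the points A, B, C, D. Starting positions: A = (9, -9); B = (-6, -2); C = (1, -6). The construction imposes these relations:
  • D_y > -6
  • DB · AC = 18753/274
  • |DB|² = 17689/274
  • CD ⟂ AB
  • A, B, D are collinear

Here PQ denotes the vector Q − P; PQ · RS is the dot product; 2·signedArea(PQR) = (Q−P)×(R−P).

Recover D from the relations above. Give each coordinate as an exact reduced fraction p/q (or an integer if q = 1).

1. D_x = 351/274  [A, B, D are collinear ∩ CD ⟂ AB]
2. D_y = -1479/274  [A, B, D are collinear ∩ CD ⟂ AB]
   → D = (351/274, -1479/274)

D = (351/274, -1479/274)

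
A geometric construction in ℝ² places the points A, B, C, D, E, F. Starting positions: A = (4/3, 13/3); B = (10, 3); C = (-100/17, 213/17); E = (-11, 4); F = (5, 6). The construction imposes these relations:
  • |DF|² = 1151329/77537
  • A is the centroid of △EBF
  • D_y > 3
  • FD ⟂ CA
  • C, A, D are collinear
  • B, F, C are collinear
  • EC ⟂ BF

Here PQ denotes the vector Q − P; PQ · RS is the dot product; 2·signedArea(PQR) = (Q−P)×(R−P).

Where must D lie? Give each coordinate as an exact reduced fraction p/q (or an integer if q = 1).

1. D_x = 163428/77537  [C, A, D are collinear ∩ FD ⟂ CA]
2. D_y = 267790/77537  [C, A, D are collinear ∩ FD ⟂ CA]
   → D = (163428/77537, 267790/77537)

D = (163428/77537, 267790/77537)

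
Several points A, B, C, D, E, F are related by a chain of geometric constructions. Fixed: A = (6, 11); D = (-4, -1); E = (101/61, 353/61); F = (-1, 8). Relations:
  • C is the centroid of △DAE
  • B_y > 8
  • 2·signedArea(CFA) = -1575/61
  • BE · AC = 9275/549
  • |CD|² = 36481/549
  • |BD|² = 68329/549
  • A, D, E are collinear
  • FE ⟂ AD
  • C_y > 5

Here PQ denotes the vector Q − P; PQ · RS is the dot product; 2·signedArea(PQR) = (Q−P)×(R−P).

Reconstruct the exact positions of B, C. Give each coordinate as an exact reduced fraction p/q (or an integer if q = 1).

1. C_x = 223/183  [C is the centroid of △DAE]
2. C_y = 321/61  [C is the centroid of △DAE]
   → C = (223/183, 321/61)
3. B_x = 406/183  [line 875/183·x + 350/61·y + -31850/549 = 0 ∩ |BD|² = 68329/549]
4. B_y = 504/61  [line 875/183·x + 350/61·y + -31850/549 = 0 ∩ |BD|² = 68329/549]
   → B = (406/183, 504/61)

B = (406/183, 504/61)
C = (223/183, 321/61)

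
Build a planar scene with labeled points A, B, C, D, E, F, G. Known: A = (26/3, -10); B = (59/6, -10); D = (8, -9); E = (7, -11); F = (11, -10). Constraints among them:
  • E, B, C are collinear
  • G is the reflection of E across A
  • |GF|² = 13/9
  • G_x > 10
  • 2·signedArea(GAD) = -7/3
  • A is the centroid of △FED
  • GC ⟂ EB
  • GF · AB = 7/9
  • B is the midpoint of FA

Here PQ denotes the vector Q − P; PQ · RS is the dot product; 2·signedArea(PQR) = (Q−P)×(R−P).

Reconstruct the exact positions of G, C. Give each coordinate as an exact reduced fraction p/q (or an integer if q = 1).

1. G_x = 31/3  [G is the reflection of E across A]
2. G_y = -9  [G is the reflection of E across A]
   → G = (31/3, -9)
3. C_x = 10327/975  [E, B, C are collinear ∩ GC ⟂ EB]
4. C_y = -3163/325  [E, B, C are collinear ∩ GC ⟂ EB]
   → C = (10327/975, -3163/325)

C = (10327/975, -3163/325)
G = (31/3, -9)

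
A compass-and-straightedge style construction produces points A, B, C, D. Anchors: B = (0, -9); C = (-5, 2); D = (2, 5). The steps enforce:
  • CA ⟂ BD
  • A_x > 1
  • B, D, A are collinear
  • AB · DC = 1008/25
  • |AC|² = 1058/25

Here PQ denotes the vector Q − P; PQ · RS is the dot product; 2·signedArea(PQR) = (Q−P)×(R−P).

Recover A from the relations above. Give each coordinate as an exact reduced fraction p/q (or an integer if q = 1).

A = (36/25, 27/25)

1. A_x = 36/25  [B, D, A are collinear ∩ CA ⟂ BD]
2. A_y = 27/25  [B, D, A are collinear ∩ CA ⟂ BD]
   → A = (36/25, 27/25)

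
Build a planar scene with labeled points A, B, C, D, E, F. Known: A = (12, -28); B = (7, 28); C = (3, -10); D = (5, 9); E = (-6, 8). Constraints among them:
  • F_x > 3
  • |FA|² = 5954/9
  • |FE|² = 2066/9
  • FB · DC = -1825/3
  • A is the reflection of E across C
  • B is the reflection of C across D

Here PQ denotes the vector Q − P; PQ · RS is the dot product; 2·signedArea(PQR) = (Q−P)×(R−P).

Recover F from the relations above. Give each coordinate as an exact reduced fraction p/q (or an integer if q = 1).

F = (11/3, -11/3)

1. F_x = 11/3  [line 2·x + 19·y + 187/3 = 0 ∩ |FE|² = 2066/9]
2. F_y = -11/3  [line 2·x + 19·y + 187/3 = 0 ∩ |FE|² = 2066/9]
   → F = (11/3, -11/3)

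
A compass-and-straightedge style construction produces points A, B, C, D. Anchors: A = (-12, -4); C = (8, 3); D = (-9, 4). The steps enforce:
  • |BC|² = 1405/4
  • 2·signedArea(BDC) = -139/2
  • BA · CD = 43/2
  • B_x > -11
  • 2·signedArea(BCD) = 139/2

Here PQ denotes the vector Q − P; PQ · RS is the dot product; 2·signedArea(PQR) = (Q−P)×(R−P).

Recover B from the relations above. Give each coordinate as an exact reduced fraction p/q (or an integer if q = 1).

1. B_x = -21/2  [2·signedArea(BCD) = 139/2 ∩ BA · CD = 43/2]
2. B_y = 0  [2·signedArea(BCD) = 139/2 ∩ BA · CD = 43/2]
   → B = (-21/2, 0)

B = (-21/2, 0)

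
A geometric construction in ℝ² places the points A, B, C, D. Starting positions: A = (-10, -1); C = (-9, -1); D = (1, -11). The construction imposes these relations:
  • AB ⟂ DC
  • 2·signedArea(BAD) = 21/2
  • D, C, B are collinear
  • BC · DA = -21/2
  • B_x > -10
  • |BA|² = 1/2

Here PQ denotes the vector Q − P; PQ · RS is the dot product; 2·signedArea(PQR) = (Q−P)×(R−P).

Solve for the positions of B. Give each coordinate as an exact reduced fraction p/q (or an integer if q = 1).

B = (-19/2, -1/2)

1. B_x = -19/2  [D, C, B are collinear ∩ AB ⟂ DC]
2. B_y = -1/2  [D, C, B are collinear ∩ AB ⟂ DC]
   → B = (-19/2, -1/2)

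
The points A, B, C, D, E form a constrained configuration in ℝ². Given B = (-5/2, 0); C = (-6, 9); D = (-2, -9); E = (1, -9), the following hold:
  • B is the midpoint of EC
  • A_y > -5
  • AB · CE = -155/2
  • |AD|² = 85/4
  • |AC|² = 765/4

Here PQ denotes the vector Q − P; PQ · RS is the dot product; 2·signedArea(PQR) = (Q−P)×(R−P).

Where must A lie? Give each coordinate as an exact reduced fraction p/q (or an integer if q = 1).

1. A_x = -3  [line -7·x + 18·y + 60 = 0 ∩ |AD|² = 85/4]
2. A_y = -9/2  [line -7·x + 18·y + 60 = 0 ∩ |AD|² = 85/4]
   → A = (-3, -9/2)

A = (-3, -9/2)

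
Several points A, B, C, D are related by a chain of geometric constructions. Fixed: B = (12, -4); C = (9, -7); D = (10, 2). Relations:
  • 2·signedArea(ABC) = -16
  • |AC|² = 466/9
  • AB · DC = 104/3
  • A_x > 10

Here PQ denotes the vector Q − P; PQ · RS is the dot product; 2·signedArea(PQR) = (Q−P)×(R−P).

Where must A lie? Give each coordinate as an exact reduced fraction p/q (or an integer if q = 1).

A = (32/3, 0)

1. A_x = 32/3  [2·signedArea(ABC) = -16 ∩ AB · DC = 104/3]
2. A_y = 0  [2·signedArea(ABC) = -16 ∩ AB · DC = 104/3]
   → A = (32/3, 0)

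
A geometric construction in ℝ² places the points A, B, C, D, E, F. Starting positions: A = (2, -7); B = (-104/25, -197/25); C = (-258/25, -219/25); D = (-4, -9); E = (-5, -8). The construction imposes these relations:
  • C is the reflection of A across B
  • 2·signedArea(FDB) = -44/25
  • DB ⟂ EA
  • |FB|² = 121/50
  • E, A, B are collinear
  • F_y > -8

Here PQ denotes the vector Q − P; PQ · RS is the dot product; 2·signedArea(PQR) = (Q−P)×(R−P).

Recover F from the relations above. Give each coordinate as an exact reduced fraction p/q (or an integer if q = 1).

1. F_x = -131/50  [line -28/25·x + -4/25·y + -104/25 = 0 ∩ |FB|² = 121/50]
2. F_y = -383/50  [line -28/25·x + -4/25·y + -104/25 = 0 ∩ |FB|² = 121/50]
   → F = (-131/50, -383/50)

F = (-131/50, -383/50)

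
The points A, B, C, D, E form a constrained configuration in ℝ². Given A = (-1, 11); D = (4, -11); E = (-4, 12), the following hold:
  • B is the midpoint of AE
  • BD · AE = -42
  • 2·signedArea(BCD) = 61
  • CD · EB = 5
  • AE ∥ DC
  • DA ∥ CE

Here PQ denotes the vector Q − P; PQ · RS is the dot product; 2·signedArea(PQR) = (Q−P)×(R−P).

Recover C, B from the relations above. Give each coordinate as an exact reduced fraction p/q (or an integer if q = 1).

B = (-5/2, 23/2)
C = (1, -10)

1. C_x = 1  [DA ∥ CE ∩ AE ∥ DC]
2. C_y = -10  [DA ∥ CE ∩ AE ∥ DC]
   → C = (1, -10)
3. B_x = -5/2  [B is the midpoint of AE]
4. B_y = 23/2  [B is the midpoint of AE]
   → B = (-5/2, 23/2)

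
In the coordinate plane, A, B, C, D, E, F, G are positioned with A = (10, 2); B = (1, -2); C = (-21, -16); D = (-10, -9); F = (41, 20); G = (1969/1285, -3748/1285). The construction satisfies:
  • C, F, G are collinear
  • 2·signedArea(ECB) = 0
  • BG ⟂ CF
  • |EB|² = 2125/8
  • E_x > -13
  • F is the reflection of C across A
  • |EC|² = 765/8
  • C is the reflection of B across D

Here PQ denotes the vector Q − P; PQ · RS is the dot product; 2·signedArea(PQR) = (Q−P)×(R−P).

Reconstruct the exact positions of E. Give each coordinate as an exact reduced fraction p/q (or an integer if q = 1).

E = (-51/4, -43/4)

1. E_x = -51/4  [line -14·x + 22·y + 58 = 0 ∩ |EC|² = 765/8]
2. E_y = -43/4  [line -14·x + 22·y + 58 = 0 ∩ |EC|² = 765/8]
   → E = (-51/4, -43/4)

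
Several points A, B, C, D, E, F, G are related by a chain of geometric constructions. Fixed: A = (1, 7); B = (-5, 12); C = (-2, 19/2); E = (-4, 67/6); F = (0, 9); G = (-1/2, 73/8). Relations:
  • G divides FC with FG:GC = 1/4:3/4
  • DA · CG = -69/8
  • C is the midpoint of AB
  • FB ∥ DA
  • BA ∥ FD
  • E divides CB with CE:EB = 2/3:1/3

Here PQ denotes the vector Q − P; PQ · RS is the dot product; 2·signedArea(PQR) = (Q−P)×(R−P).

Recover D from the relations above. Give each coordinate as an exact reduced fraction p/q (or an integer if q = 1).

1. D_x = 6  [FB ∥ DA ∩ BA ∥ FD]
2. D_y = 4  [FB ∥ DA ∩ BA ∥ FD]
   → D = (6, 4)

D = (6, 4)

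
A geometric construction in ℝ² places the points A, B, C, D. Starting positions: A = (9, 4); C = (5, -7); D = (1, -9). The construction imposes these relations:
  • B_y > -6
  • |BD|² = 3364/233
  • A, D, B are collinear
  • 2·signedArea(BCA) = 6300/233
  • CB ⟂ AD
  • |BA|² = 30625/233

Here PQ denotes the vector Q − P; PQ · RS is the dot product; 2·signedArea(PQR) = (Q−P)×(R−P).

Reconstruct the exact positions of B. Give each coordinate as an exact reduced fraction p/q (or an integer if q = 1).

B = (697/233, -1343/233)

1. B_x = 697/233  [A, D, B are collinear ∩ CB ⟂ AD]
2. B_y = -1343/233  [A, D, B are collinear ∩ CB ⟂ AD]
   → B = (697/233, -1343/233)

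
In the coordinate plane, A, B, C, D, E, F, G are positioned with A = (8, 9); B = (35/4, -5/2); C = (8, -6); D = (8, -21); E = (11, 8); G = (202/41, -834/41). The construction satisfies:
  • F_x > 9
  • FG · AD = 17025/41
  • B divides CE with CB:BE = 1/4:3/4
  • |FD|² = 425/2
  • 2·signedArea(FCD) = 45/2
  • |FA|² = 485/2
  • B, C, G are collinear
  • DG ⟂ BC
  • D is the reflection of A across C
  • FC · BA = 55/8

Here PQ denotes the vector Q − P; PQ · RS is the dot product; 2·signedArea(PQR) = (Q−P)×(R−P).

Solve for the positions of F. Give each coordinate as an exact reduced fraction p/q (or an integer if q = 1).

1. F_x = 19/2  [FC · BA = 55/8 ∩ FG · AD = 17025/41]
2. F_y = -13/2  [FC · BA = 55/8 ∩ FG · AD = 17025/41]
   → F = (19/2, -13/2)

F = (19/2, -13/2)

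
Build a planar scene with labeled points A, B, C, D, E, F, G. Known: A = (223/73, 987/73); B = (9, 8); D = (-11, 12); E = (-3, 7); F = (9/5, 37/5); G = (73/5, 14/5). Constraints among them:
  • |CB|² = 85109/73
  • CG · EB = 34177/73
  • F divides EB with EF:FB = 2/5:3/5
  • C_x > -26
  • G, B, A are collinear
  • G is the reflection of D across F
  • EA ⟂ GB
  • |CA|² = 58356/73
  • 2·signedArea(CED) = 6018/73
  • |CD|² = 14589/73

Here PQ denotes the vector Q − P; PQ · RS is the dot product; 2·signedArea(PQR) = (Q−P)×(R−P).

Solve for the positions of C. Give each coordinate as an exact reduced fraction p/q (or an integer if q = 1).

1. C_x = -1829/73  [2·signedArea(CED) = 6018/73 ∩ CG · EB = 34177/73]
2. C_y = 765/73  [2·signedArea(CED) = 6018/73 ∩ CG · EB = 34177/73]
   → C = (-1829/73, 765/73)

C = (-1829/73, 765/73)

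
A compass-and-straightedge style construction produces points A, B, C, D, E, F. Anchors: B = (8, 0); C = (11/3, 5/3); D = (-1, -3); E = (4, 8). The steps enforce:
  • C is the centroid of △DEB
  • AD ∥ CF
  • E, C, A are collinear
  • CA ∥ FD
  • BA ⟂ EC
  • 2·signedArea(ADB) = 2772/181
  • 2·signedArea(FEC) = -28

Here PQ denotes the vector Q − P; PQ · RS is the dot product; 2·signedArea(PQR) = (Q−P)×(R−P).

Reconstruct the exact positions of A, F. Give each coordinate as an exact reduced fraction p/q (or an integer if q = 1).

1. A_x = 650/181  [E, C, A are collinear ∩ BA ⟂ EC]
2. A_y = 42/181  [E, C, A are collinear ∩ BA ⟂ EC]
   → A = (650/181, 42/181)
3. F_x = -502/543  [CA ∥ FD ∩ AD ∥ CF]
4. F_y = -850/543  [CA ∥ FD ∩ AD ∥ CF]
   → F = (-502/543, -850/543)

A = (650/181, 42/181)
F = (-502/543, -850/543)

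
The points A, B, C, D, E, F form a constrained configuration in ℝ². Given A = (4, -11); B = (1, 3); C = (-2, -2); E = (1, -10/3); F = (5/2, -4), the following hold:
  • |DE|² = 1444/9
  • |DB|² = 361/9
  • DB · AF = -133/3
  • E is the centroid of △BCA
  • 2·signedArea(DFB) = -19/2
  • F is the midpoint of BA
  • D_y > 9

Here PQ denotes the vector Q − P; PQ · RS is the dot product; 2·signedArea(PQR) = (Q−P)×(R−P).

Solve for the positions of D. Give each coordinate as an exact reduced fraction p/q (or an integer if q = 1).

1. D_x = 1  [2·signedArea(DFB) = -19/2 ∩ DB · AF = -133/3]
2. D_y = 28/3  [2·signedArea(DFB) = -19/2 ∩ DB · AF = -133/3]
   → D = (1, 28/3)

D = (1, 28/3)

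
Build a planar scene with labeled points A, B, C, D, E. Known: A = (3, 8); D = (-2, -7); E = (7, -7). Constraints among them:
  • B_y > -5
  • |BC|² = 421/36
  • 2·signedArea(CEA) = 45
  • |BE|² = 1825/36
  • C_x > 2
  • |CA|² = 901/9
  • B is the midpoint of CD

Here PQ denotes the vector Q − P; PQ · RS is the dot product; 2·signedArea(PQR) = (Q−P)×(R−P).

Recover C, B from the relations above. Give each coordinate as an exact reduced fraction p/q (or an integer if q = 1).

B = (1/3, -9/2)
C = (8/3, -2)

1. C_x = 8/3  [line -15·x + -4·y + 32 = 0 ∩ |CA|² = 901/9]
2. C_y = -2  [line -15·x + -4·y + 32 = 0 ∩ |CA|² = 901/9]
   → C = (8/3, -2)
3. B_x = 1/3  [B is the midpoint of CD]
4. B_y = -9/2  [B is the midpoint of CD]
   → B = (1/3, -9/2)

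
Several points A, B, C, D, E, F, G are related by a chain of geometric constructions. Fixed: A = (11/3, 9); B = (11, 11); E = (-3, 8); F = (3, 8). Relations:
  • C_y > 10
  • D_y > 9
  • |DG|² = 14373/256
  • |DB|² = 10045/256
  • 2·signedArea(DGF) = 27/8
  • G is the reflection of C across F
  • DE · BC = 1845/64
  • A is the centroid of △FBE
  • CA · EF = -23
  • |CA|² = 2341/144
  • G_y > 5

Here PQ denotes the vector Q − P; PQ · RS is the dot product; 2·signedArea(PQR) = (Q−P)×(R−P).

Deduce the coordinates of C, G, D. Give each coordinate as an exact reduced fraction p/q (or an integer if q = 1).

1. C_x = 15/2  [CA · EF = -23]
2. C_y = 41/4  [|CA|² = 2341/144]
   → C = (15/2, 41/4)
3. G_x = -3/2  [G is the reflection of C across F]
4. G_y = 23/4  [G is the reflection of C across F]
   → G = (-3/2, 23/4)
5. D_x = 39/8  [2·signedArea(DGF) = 27/8 ∩ DE · BC = 1845/64]
6. D_y = 155/16  [2·signedArea(DGF) = 27/8 ∩ DE · BC = 1845/64]
   → D = (39/8, 155/16)

C = (15/2, 41/4)
D = (39/8, 155/16)
G = (-3/2, 23/4)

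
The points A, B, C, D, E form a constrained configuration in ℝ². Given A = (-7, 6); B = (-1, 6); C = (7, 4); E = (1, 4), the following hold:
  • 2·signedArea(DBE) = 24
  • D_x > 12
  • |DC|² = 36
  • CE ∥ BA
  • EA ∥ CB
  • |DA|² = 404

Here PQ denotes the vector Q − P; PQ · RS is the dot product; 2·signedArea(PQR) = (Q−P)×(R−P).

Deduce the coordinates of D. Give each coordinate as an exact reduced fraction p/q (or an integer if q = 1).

1. D_x = 13  [line 2·x + 2·y + -34 = 0 ∩ |DA|² = 404]
2. D_y = 4  [line 2·x + 2·y + -34 = 0 ∩ |DA|² = 404]
   → D = (13, 4)

D = (13, 4)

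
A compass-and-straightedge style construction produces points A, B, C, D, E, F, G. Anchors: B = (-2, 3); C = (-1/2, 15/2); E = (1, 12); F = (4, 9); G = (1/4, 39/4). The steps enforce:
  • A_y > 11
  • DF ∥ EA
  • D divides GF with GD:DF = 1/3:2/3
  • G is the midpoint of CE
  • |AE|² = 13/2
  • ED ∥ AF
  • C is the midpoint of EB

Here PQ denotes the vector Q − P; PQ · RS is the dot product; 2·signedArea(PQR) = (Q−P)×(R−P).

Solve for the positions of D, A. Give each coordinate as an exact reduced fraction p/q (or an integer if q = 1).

A = (7/2, 23/2)
D = (3/2, 19/2)

1. D_x = 3/2  [D divides GF with GD:DF = 1/3:2/3]
2. D_y = 19/2  [D divides GF with GD:DF = 1/3:2/3]
   → D = (3/2, 19/2)
3. A_x = 7/2  [ED ∥ AF ∩ DF ∥ EA]
4. A_y = 23/2  [ED ∥ AF ∩ DF ∥ EA]
   → A = (7/2, 23/2)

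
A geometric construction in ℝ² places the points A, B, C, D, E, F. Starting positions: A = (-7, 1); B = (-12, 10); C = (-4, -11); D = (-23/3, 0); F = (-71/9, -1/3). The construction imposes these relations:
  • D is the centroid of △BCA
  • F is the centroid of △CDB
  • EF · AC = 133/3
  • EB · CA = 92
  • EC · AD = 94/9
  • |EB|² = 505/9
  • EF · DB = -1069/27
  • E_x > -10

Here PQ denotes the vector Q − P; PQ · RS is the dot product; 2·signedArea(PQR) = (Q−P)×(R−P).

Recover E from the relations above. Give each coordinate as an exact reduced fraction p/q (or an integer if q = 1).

E = (-28/3, 3)

1. E_x = -28/3  [EC · AD = 94/9 ∩ EF · AC = 133/3]
2. E_y = 3  [EC · AD = 94/9 ∩ EF · AC = 133/3]
   → E = (-28/3, 3)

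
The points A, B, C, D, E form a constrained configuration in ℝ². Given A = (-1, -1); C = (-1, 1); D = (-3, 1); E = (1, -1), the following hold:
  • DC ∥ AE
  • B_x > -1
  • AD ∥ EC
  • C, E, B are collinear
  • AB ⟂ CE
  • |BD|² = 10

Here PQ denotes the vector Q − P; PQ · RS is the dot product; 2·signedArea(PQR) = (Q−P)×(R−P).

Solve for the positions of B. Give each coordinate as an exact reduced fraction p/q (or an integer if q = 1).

B = (0, 0)

1. B_x = 0  [C, E, B are collinear ∩ AB ⟂ CE]
2. B_y = 0  [C, E, B are collinear ∩ AB ⟂ CE]
   → B = (0, 0)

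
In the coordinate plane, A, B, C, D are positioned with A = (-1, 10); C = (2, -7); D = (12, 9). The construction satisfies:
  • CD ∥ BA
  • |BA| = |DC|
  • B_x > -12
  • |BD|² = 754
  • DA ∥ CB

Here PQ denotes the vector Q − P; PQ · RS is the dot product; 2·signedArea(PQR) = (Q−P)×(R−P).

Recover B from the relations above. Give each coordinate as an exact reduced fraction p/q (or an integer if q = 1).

1. B_x = -11  [CD ∥ BA ∩ DA ∥ CB]
2. B_y = -6  [CD ∥ BA ∩ DA ∥ CB]
   → B = (-11, -6)

B = (-11, -6)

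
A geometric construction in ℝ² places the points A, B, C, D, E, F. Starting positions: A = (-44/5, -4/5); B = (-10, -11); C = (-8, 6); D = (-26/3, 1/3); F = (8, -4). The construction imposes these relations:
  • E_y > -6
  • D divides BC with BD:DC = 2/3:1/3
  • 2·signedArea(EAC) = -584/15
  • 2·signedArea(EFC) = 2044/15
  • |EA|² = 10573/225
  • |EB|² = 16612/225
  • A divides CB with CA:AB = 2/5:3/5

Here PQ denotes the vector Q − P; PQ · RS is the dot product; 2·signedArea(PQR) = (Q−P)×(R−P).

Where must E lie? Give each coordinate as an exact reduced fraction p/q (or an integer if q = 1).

1. E_x = -18/5  [2·signedArea(EFC) = 2044/15 ∩ 2·signedArea(EAC) = -584/15]
2. E_y = -79/15  [2·signedArea(EFC) = 2044/15 ∩ 2·signedArea(EAC) = -584/15]
   → E = (-18/5, -79/15)

E = (-18/5, -79/15)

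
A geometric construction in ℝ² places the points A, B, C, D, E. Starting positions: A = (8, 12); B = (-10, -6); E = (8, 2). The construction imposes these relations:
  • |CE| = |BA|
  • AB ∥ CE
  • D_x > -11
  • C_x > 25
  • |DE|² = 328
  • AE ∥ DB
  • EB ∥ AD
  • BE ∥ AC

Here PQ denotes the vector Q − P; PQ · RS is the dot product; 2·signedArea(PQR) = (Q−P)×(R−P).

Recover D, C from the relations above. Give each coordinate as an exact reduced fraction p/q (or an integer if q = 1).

1. D_x = -10  [AE ∥ DB ∩ EB ∥ AD]
2. D_y = 4  [AE ∥ DB ∩ EB ∥ AD]
   → D = (-10, 4)
3. C_x = 26  [AB ∥ CE ∩ BE ∥ AC]
4. C_y = 20  [AB ∥ CE ∩ BE ∥ AC]
   → C = (26, 20)

C = (26, 20)
D = (-10, 4)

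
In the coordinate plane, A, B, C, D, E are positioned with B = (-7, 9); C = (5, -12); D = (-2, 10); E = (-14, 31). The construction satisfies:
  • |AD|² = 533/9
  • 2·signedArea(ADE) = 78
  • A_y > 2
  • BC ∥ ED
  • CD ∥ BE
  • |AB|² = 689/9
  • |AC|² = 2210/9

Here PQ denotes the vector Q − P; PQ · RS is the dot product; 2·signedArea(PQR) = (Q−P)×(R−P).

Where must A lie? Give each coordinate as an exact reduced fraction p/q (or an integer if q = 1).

1. A_x = -4/3  [line -21·x + -12·y + 0 = 0 ∩ |AC|² = 2210/9]
2. A_y = 7/3  [line -21·x + -12·y + 0 = 0 ∩ |AC|² = 2210/9]
   → A = (-4/3, 7/3)

A = (-4/3, 7/3)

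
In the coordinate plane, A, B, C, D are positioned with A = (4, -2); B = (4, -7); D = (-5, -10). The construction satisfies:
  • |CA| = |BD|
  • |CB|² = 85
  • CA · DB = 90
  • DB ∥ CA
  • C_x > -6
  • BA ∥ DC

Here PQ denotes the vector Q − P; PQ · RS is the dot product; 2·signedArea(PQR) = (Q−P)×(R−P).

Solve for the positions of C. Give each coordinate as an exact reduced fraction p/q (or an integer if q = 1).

C = (-5, -5)

1. C_x = -5  [DB ∥ CA ∩ BA ∥ DC]
2. C_y = -5  [DB ∥ CA ∩ BA ∥ DC]
   → C = (-5, -5)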